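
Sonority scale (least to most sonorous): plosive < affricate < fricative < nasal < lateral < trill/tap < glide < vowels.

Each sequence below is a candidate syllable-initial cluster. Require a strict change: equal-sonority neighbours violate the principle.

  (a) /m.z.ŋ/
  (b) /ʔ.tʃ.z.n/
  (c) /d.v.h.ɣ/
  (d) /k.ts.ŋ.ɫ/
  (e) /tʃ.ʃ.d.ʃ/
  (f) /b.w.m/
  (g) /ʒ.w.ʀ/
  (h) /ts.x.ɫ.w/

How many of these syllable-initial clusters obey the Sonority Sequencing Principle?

(a) /m.z.ŋ/: profile 4-3-4 — violates.
(b) /ʔ.tʃ.z.n/: profile 1-2-3-4 — obeys.
(c) /d.v.h.ɣ/: profile 1-3-3-3 — violates.
(d) /k.ts.ŋ.ɫ/: profile 1-2-4-5 — obeys.
(e) /tʃ.ʃ.d.ʃ/: profile 2-3-1-3 — violates.
(f) /b.w.m/: profile 1-7-4 — violates.
(g) /ʒ.w.ʀ/: profile 3-7-6 — violates.
(h) /ts.x.ɫ.w/: profile 2-3-5-7 — obeys.

3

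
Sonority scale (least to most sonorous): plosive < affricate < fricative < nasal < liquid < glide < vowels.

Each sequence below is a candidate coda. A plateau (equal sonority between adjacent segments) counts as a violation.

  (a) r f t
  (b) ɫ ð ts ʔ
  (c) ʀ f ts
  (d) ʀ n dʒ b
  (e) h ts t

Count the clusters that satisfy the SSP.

(a) 5-3-1 → obeys
(b) 5-3-2-1 → obeys
(c) 5-3-2 → obeys
(d) 5-4-2-1 → obeys
(e) 3-2-1 → obeys

5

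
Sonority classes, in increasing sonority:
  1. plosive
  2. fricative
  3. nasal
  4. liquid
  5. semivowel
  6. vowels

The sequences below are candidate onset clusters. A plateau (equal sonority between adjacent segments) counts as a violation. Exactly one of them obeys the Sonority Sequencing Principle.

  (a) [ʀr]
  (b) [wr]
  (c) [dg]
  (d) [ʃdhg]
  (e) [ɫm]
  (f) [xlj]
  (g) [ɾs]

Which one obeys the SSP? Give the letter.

(a) sonority 4-4: ill-formed.
(b) sonority 5-4: ill-formed.
(c) sonority 1-1: ill-formed.
(d) sonority 2-1-2-1: ill-formed.
(e) sonority 4-3: ill-formed.
(f) sonority 2-4-5: well-formed.
(g) sonority 4-2: ill-formed.

f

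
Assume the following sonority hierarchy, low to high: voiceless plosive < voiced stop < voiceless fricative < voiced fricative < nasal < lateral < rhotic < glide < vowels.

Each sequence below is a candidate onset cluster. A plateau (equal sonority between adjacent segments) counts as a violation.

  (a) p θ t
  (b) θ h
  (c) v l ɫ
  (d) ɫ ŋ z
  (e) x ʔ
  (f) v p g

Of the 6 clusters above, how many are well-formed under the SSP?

0

(a) sonority 1-3-1: ill-formed.
(b) sonority 3-3: ill-formed.
(c) sonority 4-6-6: ill-formed.
(d) sonority 6-5-4: ill-formed.
(e) sonority 3-1: ill-formed.
(f) sonority 4-1-2: ill-formed.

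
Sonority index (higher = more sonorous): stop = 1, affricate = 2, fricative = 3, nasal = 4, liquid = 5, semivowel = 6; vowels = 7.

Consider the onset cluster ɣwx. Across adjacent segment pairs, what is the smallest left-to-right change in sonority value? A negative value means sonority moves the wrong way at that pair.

-3

/ɣ/ is a fricative (sonority 3).
/w/ is a semivowel (sonority 6).
/x/ is a fricative (sonority 3).
/ɣ/→/w/: change +3.
/w/→/x/: change -3.
Minimum = -3.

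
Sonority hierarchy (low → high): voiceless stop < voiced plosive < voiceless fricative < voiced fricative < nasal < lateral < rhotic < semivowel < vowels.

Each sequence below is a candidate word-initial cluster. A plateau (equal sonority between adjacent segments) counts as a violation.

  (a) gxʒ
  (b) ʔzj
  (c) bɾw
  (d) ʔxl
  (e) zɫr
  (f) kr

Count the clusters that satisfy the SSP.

(a) gxʒ: profile 2-3-4 — obeys.
(b) ʔzj: profile 1-4-8 — obeys.
(c) bɾw: profile 2-7-8 — obeys.
(d) ʔxl: profile 1-3-6 — obeys.
(e) zɫr: profile 4-6-7 — obeys.
(f) kr: profile 1-7 — obeys.

6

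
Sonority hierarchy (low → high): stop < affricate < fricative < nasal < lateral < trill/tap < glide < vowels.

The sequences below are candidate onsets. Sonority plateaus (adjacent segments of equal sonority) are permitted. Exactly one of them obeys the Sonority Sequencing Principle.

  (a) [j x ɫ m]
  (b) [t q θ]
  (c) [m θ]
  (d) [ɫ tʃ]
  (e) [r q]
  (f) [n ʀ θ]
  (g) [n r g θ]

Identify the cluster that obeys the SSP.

(a) sonority 7-3-5-4: ill-formed.
(b) sonority 1-1-3: well-formed.
(c) sonority 4-3: ill-formed.
(d) sonority 5-2: ill-formed.
(e) sonority 6-1: ill-formed.
(f) sonority 4-6-3: ill-formed.
(g) sonority 4-6-1-3: ill-formed.

b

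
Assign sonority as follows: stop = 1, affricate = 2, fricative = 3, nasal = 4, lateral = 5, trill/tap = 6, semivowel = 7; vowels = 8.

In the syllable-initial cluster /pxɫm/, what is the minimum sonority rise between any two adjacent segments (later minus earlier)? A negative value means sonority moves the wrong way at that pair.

/p/ — stop, sonority 1.
/x/ — fricative, sonority 3.
/ɫ/ — lateral, sonority 5.
/m/ — nasal, sonority 4.
/p/→/x/: change +2.
/x/→/ɫ/: change +2.
/ɫ/→/m/: change -1.
Minimum = -1.

-1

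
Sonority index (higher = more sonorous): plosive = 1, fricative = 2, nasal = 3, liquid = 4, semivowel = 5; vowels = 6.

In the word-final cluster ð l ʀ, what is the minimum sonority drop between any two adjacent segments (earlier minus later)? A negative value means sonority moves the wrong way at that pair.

/ð/ is a fricative (sonority 2).
/l/ is a liquid (sonority 4).
/ʀ/ is a liquid (sonority 4).
/ð/→/l/: change -2.
/l/→/ʀ/: change +0.
Minimum = -2.

-2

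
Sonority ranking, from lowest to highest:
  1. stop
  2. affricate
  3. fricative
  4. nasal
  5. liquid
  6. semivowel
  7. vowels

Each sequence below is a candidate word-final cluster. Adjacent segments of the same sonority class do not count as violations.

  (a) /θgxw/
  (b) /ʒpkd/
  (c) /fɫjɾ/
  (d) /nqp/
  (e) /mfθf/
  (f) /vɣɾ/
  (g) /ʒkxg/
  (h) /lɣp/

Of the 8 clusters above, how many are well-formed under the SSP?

(a) sonority 3-1-3-6: ill-formed.
(b) sonority 3-1-1-1: well-formed.
(c) sonority 3-5-6-5: ill-formed.
(d) sonority 4-1-1: well-formed.
(e) sonority 4-3-3-3: well-formed.
(f) sonority 3-3-5: ill-formed.
(g) sonority 3-1-3-1: ill-formed.
(h) sonority 5-3-1: well-formed.

4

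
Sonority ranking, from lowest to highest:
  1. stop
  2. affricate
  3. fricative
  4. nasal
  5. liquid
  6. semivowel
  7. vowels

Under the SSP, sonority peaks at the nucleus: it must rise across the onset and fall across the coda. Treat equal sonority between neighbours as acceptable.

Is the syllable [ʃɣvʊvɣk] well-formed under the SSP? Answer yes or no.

Onset: /ʃ/ is a fricative (sonority 3), /ɣ/ is a fricative (sonority 3), /v/ is a fricative (sonority 3); then the nucleus /ʊ/ (sonority 7).
Onset profile 3-3-3-7 — rises to the nucleus.
Coda: /v/ is a fricative (sonority 3), /ɣ/ is a fricative (sonority 3), /k/ is a stop (sonority 1).
Coda profile 7-3-3-1 — falls from the nucleus.

yes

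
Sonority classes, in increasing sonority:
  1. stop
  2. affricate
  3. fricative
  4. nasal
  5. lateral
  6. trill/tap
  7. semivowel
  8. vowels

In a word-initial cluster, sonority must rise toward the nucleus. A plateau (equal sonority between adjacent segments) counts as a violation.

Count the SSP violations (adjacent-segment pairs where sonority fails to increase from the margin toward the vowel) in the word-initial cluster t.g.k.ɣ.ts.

3

/t/ — stop, sonority 1.
/g/ — stop, sonority 1.
/k/ — stop, sonority 1.
/ɣ/ — fricative, sonority 3.
/ts/ — affricate, sonority 2.
/t/→/g/: 1→1 (plateau) — violation.
/g/→/k/: 1→1 (plateau) — violation.
/k/→/ɣ/: 1→3 (rises) — ok.
/ɣ/→/ts/: 3→2 (does not rise) — violation.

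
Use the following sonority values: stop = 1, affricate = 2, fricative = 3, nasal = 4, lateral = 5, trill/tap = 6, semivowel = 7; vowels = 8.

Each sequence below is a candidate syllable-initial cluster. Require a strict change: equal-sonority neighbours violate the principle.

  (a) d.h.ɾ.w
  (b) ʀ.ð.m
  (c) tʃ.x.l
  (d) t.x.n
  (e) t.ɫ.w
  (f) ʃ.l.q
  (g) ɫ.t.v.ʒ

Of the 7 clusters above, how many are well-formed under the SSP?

4

(a) 1-3-6-7 → obeys
(b) 6-3-4 → violates
(c) 2-3-5 → obeys
(d) 1-3-4 → obeys
(e) 1-5-7 → obeys
(f) 3-5-1 → violates
(g) 5-1-3-3 → violates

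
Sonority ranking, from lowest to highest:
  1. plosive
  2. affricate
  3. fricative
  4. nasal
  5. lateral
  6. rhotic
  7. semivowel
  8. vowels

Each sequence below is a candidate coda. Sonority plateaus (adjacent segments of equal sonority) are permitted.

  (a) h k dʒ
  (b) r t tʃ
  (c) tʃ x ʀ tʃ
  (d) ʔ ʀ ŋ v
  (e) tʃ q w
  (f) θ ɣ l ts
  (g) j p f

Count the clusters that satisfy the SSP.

0

(a) h k dʒ: profile 3-1-2 — violates.
(b) r t tʃ: profile 6-1-2 — violates.
(c) tʃ x ʀ tʃ: profile 2-3-6-2 — violates.
(d) ʔ ʀ ŋ v: profile 1-6-4-3 — violates.
(e) tʃ q w: profile 2-1-7 — violates.
(f) θ ɣ l ts: profile 3-3-5-2 — violates.
(g) j p f: profile 7-1-3 — violates.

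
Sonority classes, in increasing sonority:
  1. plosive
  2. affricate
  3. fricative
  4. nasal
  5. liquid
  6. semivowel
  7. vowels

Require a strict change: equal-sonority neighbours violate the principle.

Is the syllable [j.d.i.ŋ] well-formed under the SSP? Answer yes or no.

Onset: /j/ is a semivowel (sonority 6), /d/ is a plosive (sonority 1); then the nucleus /i/ (sonority 7).
Onset profile 6-1-7 — does not strictly rise throughout.
Coda: /ŋ/ is a nasal (sonority 4).
Coda profile 7-4 — falls from the nucleus.

no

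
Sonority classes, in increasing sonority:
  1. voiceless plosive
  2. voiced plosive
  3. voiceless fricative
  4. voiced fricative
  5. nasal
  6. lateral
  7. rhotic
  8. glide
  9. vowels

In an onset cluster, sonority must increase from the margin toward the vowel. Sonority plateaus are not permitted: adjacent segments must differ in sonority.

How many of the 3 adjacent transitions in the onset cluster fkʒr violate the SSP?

1

/f/ is a voiceless fricative (sonority 3).
/k/ is a voiceless plosive (sonority 1).
/ʒ/ is a voiced fricative (sonority 4).
/r/ is a rhotic (sonority 7).
/f/→/k/: 3→1 (does not rise) — violation.
/k/→/ʒ/: 1→4 (rises) — ok.
/ʒ/→/r/: 4→7 (rises) — ok.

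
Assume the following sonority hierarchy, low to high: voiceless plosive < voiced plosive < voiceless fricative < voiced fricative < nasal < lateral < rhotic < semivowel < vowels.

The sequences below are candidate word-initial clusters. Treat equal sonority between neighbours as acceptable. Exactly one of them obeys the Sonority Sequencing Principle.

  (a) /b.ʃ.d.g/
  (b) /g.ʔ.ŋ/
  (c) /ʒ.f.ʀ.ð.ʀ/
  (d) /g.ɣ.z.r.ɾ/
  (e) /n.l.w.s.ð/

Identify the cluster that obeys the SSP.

(a) 2-3-2-2 → violates
(b) 2-1-5 → violates
(c) 4-3-7-4-7 → violates
(d) 2-4-4-7-7 → obeys
(e) 5-6-8-3-4 → violates

d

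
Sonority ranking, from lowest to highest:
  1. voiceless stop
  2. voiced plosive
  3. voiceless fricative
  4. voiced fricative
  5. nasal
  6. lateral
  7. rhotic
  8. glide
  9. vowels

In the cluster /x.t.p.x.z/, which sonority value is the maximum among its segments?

4

/x/ — voiceless fricative, sonority 3.
/t/ — voiceless stop, sonority 1.
/p/ — voiceless stop, sonority 1.
/x/ — voiceless fricative, sonority 3.
/z/ — voiced fricative, sonority 4.
The maximum is 4.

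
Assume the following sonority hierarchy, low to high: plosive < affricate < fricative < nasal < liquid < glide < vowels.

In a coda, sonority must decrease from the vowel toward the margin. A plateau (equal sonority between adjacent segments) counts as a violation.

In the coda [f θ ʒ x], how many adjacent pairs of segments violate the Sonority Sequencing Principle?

/f/: fricative = 3.
/θ/: fricative = 3.
/ʒ/: fricative = 3.
/x/: fricative = 3.
/f/→/θ/: 3→3 (plateau) — violation.
/θ/→/ʒ/: 3→3 (plateau) — violation.
/ʒ/→/x/: 3→3 (plateau) — violation.

3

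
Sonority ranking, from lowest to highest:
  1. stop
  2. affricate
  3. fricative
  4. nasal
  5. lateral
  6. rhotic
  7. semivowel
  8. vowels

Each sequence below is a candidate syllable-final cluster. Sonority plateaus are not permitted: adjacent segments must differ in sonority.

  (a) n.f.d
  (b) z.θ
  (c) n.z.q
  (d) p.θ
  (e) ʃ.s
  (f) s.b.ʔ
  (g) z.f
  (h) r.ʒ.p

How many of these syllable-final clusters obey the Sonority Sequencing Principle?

(a) sonority 4-3-1: well-formed.
(b) sonority 3-3: ill-formed.
(c) sonority 4-3-1: well-formed.
(d) sonority 1-3: ill-formed.
(e) sonority 3-3: ill-formed.
(f) sonority 3-1-1: ill-formed.
(g) sonority 3-3: ill-formed.
(h) sonority 6-3-1: well-formed.

3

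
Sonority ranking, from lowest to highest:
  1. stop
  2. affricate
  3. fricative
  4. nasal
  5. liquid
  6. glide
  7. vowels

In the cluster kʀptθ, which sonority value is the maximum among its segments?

5

/k/ is a stop (sonority 1).
/ʀ/ is a liquid (sonority 5).
/p/ is a stop (sonority 1).
/t/ is a stop (sonority 1).
/θ/ is a fricative (sonority 3).
The maximum is 5.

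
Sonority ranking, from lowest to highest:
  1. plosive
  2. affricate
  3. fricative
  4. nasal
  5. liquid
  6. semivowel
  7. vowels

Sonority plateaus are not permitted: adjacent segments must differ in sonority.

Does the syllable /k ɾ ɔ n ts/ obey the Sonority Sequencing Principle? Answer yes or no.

Onset: /k/ is a plosive (sonority 1), /ɾ/ is a liquid (sonority 5); then the nucleus /ɔ/ (sonority 7).
Onset profile 1-5-7 — rises to the nucleus.
Coda: /n/ is a nasal (sonority 4), /ts/ is an affricate (sonority 2).
Coda profile 7-4-2 — falls from the nucleus.

yes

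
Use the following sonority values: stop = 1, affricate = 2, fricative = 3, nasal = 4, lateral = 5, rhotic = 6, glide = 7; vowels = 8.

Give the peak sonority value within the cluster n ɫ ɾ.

/n/ — nasal, sonority 4.
/ɫ/ — lateral, sonority 5.
/ɾ/ — rhotic, sonority 6.
The maximum is 6.

6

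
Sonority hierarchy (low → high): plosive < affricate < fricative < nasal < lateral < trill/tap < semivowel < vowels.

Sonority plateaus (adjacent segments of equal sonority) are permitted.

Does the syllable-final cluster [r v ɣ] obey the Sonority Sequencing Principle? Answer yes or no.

yes

/r/: trill/tap = 6.
/v/: fricative = 3.
/ɣ/: fricative = 3.
The profile 6-3-3 is non-increasing (plateaus allowed), so the syllable-final cluster satisfies the SSP.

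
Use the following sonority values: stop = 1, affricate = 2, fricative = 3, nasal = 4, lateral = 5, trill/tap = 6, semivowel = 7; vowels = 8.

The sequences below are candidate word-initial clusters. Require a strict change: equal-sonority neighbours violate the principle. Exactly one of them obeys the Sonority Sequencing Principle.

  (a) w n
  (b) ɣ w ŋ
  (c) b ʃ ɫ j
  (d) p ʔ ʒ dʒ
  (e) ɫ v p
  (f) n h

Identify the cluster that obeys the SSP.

(a) 7-4 → violates
(b) 3-7-4 → violates
(c) 1-3-5-7 → obeys
(d) 1-1-3-2 → violates
(e) 5-3-1 → violates
(f) 4-3 → violates

c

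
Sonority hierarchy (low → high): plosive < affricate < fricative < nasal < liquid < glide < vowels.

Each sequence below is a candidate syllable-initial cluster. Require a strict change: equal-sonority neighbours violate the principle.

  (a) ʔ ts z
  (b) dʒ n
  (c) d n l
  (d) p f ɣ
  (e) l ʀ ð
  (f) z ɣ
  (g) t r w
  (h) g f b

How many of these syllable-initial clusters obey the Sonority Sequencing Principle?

(a) sonority 1-2-3: well-formed.
(b) sonority 2-4: well-formed.
(c) sonority 1-4-5: well-formed.
(d) sonority 1-3-3: ill-formed.
(e) sonority 5-5-3: ill-formed.
(f) sonority 3-3: ill-formed.
(g) sonority 1-5-6: well-formed.
(h) sonority 1-3-1: ill-formed.

4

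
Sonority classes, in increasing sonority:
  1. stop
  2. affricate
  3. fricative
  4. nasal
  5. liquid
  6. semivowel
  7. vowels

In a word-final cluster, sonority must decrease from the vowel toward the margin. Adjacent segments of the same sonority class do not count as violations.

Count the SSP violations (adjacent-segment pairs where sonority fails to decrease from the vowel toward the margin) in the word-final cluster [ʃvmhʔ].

/ʃ/ is a fricative (sonority 3).
/v/ is a fricative (sonority 3).
/m/ is a nasal (sonority 4).
/h/ is a fricative (sonority 3).
/ʔ/ is a stop (sonority 1).
/ʃ/→/v/: 3→3 (plateau, allowed) — ok.
/v/→/m/: 3→4 (does not fall) — violation.
/m/→/h/: 4→3 (falls) — ok.
/h/→/ʔ/: 3→1 (falls) — ok.

1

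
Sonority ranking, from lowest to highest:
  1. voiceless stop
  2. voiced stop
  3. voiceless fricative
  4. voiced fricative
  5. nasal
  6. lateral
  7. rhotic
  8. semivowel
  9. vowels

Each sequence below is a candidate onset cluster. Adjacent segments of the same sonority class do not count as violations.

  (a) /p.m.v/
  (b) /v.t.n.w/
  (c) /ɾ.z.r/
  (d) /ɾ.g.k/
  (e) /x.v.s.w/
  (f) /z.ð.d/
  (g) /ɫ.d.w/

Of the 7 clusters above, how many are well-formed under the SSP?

0

(a) /p.m.v/: profile 1-5-4 — violates.
(b) /v.t.n.w/: profile 4-1-5-8 — violates.
(c) /ɾ.z.r/: profile 7-4-7 — violates.
(d) /ɾ.g.k/: profile 7-2-1 — violates.
(e) /x.v.s.w/: profile 3-4-3-8 — violates.
(f) /z.ð.d/: profile 4-4-2 — violates.
(g) /ɫ.d.w/: profile 6-2-8 — violates.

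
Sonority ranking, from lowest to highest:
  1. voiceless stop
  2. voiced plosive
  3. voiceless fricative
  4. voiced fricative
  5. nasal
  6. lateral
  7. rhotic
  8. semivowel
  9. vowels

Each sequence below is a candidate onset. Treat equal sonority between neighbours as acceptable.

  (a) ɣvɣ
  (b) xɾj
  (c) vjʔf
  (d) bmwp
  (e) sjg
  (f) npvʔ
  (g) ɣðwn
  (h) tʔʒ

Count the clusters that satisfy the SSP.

(a) sonority 4-4-4: well-formed.
(b) sonority 3-7-8: well-formed.
(c) sonority 4-8-1-3: ill-formed.
(d) sonority 2-5-8-1: ill-formed.
(e) sonority 3-8-2: ill-formed.
(f) sonority 5-1-4-1: ill-formed.
(g) sonority 4-4-8-5: ill-formed.
(h) sonority 1-1-4: well-formed.

3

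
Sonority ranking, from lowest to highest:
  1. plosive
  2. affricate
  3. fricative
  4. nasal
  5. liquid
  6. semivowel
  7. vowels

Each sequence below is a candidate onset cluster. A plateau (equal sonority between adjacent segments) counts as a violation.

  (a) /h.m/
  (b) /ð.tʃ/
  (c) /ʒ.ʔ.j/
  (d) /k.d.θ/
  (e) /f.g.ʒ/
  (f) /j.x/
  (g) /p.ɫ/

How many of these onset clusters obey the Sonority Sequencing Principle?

(a) sonority 3-4: well-formed.
(b) sonority 3-2: ill-formed.
(c) sonority 3-1-6: ill-formed.
(d) sonority 1-1-3: ill-formed.
(e) sonority 3-1-3: ill-formed.
(f) sonority 6-3: ill-formed.
(g) sonority 1-5: well-formed.

2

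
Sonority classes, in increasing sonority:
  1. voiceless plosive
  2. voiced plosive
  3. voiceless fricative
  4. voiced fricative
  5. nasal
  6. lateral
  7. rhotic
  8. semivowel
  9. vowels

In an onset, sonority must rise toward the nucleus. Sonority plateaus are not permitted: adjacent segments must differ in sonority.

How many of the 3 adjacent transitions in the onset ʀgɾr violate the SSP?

/ʀ/ — rhotic, sonority 7.
/g/ — voiced plosive, sonority 2.
/ɾ/ — rhotic, sonority 7.
/r/ — rhotic, sonority 7.
/ʀ/→/g/: 7→2 (does not rise) — violation.
/g/→/ɾ/: 2→7 (rises) — ok.
/ɾ/→/r/: 7→7 (plateau) — violation.

2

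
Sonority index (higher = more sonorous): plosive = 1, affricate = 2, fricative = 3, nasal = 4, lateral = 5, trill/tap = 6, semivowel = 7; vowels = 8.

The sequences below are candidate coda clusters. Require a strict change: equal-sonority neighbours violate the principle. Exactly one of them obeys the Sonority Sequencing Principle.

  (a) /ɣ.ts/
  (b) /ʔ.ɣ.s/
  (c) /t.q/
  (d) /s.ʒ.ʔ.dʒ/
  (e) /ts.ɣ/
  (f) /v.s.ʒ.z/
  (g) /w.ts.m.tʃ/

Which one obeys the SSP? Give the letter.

a

(a) sonority 3-2: well-formed.
(b) sonority 1-3-3: ill-formed.
(c) sonority 1-1: ill-formed.
(d) sonority 3-3-1-2: ill-formed.
(e) sonority 2-3: ill-formed.
(f) sonority 3-3-3-3: ill-formed.
(g) sonority 7-2-4-2: ill-formed.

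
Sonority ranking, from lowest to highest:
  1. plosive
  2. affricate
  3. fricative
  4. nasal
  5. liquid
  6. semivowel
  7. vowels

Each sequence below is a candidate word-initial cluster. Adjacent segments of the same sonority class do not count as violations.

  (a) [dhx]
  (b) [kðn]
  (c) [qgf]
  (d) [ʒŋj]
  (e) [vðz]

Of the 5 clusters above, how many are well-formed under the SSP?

(a) 1-3-3 → obeys
(b) 1-3-4 → obeys
(c) 1-1-3 → obeys
(d) 3-4-6 → obeys
(e) 3-3-3 → obeys

5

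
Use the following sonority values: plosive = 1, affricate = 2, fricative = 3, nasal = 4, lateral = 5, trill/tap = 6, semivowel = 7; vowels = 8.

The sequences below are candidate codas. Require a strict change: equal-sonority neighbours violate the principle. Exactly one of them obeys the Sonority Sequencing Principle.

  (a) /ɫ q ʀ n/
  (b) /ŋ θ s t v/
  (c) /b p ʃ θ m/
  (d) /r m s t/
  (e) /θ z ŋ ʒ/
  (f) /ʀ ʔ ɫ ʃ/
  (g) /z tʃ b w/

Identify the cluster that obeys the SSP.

d

(a) 5-1-6-4 → violates
(b) 4-3-3-1-3 → violates
(c) 1-1-3-3-4 → violates
(d) 6-4-3-1 → obeys
(e) 3-3-4-3 → violates
(f) 6-1-5-3 → violates
(g) 3-2-1-7 → violates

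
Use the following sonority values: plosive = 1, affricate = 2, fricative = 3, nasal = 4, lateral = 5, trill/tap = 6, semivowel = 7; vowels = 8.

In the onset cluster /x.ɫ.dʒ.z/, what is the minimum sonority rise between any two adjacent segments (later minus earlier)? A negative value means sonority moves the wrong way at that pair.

-3

/x/ is a fricative (sonority 3).
/ɫ/ is a lateral (sonority 5).
/dʒ/ is an affricate (sonority 2).
/z/ is a fricative (sonority 3).
/x/→/ɫ/: change +2.
/ɫ/→/dʒ/: change -3.
/dʒ/→/z/: change +1.
Minimum = -3.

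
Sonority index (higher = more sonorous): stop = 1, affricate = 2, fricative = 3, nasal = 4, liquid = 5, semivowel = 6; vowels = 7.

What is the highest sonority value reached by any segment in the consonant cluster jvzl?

/j/ — semivowel, sonority 6.
/v/ — fricative, sonority 3.
/z/ — fricative, sonority 3.
/l/ — liquid, sonority 5.
The maximum is 6.

6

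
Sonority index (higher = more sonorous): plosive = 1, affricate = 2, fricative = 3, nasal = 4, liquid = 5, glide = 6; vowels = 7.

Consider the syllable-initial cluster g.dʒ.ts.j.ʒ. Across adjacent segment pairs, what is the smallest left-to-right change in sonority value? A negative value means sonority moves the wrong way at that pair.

/g/ is a plosive (sonority 1).
/dʒ/ is an affricate (sonority 2).
/ts/ is an affricate (sonority 2).
/j/ is a glide (sonority 6).
/ʒ/ is a fricative (sonority 3).
/g/→/dʒ/: change +1.
/dʒ/→/ts/: change +0.
/ts/→/j/: change +4.
/j/→/ʒ/: change -3.
Minimum = -3.

-3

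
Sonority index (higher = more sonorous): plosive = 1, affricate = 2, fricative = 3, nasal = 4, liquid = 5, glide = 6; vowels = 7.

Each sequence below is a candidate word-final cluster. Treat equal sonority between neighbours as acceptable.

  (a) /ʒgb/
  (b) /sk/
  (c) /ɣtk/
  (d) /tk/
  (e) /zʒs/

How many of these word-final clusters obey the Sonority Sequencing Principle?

(a) 3-1-1 → obeys
(b) 3-1 → obeys
(c) 3-1-1 → obeys
(d) 1-1 → obeys
(e) 3-3-3 → obeys

5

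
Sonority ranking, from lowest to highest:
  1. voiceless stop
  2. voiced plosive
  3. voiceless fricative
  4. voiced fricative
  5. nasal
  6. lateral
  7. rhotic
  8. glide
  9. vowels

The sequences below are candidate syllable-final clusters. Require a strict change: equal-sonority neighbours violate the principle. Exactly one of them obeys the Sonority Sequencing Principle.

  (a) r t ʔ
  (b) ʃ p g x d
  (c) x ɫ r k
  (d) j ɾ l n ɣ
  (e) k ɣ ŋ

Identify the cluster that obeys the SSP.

(a) r t ʔ: profile 7-1-1 — violates.
(b) ʃ p g x d: profile 3-1-2-3-2 — violates.
(c) x ɫ r k: profile 3-6-7-1 — violates.
(d) j ɾ l n ɣ: profile 8-7-6-5-4 — obeys.
(e) k ɣ ŋ: profile 1-4-5 — violates.

d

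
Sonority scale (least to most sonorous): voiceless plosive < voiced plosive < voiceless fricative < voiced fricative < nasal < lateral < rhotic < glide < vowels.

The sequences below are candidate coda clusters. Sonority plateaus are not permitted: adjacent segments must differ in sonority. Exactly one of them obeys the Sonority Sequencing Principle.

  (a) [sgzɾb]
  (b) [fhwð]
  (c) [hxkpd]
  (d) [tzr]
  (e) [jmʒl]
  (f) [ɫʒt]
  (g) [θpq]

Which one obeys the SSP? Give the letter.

f

(a) [sgzɾb]: profile 3-2-4-7-2 — violates.
(b) [fhwð]: profile 3-3-8-4 — violates.
(c) [hxkpd]: profile 3-3-1-1-2 — violates.
(d) [tzr]: profile 1-4-7 — violates.
(e) [jmʒl]: profile 8-5-4-6 — violates.
(f) [ɫʒt]: profile 6-4-1 — obeys.
(g) [θpq]: profile 3-1-1 — violates.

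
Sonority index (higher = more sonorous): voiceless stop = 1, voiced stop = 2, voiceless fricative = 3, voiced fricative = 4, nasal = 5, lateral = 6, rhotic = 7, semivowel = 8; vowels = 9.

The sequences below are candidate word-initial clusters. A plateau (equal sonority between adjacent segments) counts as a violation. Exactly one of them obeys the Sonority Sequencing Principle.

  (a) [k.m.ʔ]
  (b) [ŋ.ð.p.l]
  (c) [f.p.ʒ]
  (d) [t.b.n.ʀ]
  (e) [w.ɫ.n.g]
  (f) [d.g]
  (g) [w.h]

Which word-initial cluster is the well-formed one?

d

(a) 1-5-1 → violates
(b) 5-4-1-6 → violates
(c) 3-1-4 → violates
(d) 1-2-5-7 → obeys
(e) 8-6-5-2 → violates
(f) 2-2 → violates
(g) 8-3 → violates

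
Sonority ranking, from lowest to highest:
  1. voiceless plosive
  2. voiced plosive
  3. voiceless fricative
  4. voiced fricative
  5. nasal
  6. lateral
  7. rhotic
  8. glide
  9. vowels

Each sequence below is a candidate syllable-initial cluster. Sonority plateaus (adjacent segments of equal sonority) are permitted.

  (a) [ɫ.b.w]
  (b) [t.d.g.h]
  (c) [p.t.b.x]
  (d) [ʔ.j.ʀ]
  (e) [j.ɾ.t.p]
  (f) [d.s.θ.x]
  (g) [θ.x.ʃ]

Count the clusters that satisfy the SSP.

(a) [ɫ.b.w]: profile 6-2-8 — violates.
(b) [t.d.g.h]: profile 1-2-2-3 — obeys.
(c) [p.t.b.x]: profile 1-1-2-3 — obeys.
(d) [ʔ.j.ʀ]: profile 1-8-7 — violates.
(e) [j.ɾ.t.p]: profile 8-7-1-1 — violates.
(f) [d.s.θ.x]: profile 2-3-3-3 — obeys.
(g) [θ.x.ʃ]: profile 3-3-3 — obeys.

4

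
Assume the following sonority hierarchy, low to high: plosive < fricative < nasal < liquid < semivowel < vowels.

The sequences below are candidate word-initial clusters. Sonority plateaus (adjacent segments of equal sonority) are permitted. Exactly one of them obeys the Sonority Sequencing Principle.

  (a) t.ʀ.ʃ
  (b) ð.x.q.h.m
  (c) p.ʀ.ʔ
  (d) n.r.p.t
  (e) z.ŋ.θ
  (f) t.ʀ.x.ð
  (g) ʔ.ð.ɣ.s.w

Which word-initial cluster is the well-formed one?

g

(a) t.ʀ.ʃ: profile 1-4-2 — violates.
(b) ð.x.q.h.m: profile 2-2-1-2-3 — violates.
(c) p.ʀ.ʔ: profile 1-4-1 — violates.
(d) n.r.p.t: profile 3-4-1-1 — violates.
(e) z.ŋ.θ: profile 2-3-2 — violates.
(f) t.ʀ.x.ð: profile 1-4-2-2 — violates.
(g) ʔ.ð.ɣ.s.w: profile 1-2-2-2-5 — obeys.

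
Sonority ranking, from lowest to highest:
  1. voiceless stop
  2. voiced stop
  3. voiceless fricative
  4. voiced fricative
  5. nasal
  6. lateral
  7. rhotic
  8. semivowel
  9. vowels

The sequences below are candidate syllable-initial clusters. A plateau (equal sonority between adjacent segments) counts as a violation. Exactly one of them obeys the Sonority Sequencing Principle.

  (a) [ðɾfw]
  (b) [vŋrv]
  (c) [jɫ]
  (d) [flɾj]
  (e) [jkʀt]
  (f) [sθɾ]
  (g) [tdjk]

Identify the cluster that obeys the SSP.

(a) sonority 4-7-3-8: ill-formed.
(b) sonority 4-5-7-4: ill-formed.
(c) sonority 8-6: ill-formed.
(d) sonority 3-6-7-8: well-formed.
(e) sonority 8-1-7-1: ill-formed.
(f) sonority 3-3-7: ill-formed.
(g) sonority 1-2-8-1: ill-formed.

d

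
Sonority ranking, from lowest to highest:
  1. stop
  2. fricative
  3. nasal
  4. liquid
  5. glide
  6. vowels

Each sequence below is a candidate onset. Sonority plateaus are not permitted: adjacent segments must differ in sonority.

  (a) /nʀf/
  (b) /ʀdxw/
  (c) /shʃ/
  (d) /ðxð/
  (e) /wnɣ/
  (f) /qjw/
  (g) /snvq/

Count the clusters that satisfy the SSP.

0

(a) 3-4-2 → violates
(b) 4-1-2-5 → violates
(c) 2-2-2 → violates
(d) 2-2-2 → violates
(e) 5-3-2 → violates
(f) 1-5-5 → violates
(g) 2-3-2-1 → violates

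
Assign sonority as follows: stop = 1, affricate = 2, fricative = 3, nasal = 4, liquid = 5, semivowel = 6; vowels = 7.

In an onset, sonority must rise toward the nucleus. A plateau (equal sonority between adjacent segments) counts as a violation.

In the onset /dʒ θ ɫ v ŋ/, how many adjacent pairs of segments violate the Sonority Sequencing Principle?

1

/dʒ/: affricate = 2.
/θ/: fricative = 3.
/ɫ/: liquid = 5.
/v/: fricative = 3.
/ŋ/: nasal = 4.
/dʒ/→/θ/: 2→3 (rises) — ok.
/θ/→/ɫ/: 3→5 (rises) — ok.
/ɫ/→/v/: 5→3 (does not rise) — violation.
/v/→/ŋ/: 3→4 (rises) — ok.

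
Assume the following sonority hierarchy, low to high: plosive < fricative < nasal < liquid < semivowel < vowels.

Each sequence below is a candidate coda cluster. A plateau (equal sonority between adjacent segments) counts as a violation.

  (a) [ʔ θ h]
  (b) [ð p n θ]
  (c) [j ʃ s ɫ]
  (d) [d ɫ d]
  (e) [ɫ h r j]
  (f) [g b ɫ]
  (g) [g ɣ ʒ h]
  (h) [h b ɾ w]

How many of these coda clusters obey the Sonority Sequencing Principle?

0

(a) [ʔ θ h]: profile 1-2-2 — violates.
(b) [ð p n θ]: profile 2-1-3-2 — violates.
(c) [j ʃ s ɫ]: profile 5-2-2-4 — violates.
(d) [d ɫ d]: profile 1-4-1 — violates.
(e) [ɫ h r j]: profile 4-2-4-5 — violates.
(f) [g b ɫ]: profile 1-1-4 — violates.
(g) [g ɣ ʒ h]: profile 1-2-2-2 — violates.
(h) [h b ɾ w]: profile 2-1-4-5 — violates.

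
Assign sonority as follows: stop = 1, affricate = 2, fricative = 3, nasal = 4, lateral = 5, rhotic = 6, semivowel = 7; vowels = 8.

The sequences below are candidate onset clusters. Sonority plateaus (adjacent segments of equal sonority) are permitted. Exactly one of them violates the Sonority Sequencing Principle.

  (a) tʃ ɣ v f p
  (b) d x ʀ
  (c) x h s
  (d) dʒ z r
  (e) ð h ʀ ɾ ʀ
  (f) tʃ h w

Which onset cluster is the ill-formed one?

(a) tʃ ɣ v f p: profile 2-3-3-3-1 — violates.
(b) d x ʀ: profile 1-3-6 — obeys.
(c) x h s: profile 3-3-3 — obeys.
(d) dʒ z r: profile 2-3-6 — obeys.
(e) ð h ʀ ɾ ʀ: profile 3-3-6-6-6 — obeys.
(f) tʃ h w: profile 2-3-7 — obeys.

a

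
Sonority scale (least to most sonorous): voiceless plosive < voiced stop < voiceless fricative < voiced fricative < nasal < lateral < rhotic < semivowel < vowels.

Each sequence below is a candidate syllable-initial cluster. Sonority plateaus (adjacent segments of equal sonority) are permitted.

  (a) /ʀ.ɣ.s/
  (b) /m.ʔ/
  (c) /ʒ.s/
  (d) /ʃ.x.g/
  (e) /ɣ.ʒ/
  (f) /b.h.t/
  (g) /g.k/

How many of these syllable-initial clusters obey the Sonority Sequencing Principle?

(a) sonority 7-4-3: ill-formed.
(b) sonority 5-1: ill-formed.
(c) sonority 4-3: ill-formed.
(d) sonority 3-3-2: ill-formed.
(e) sonority 4-4: well-formed.
(f) sonority 2-3-1: ill-formed.
(g) sonority 2-1: ill-formed.

1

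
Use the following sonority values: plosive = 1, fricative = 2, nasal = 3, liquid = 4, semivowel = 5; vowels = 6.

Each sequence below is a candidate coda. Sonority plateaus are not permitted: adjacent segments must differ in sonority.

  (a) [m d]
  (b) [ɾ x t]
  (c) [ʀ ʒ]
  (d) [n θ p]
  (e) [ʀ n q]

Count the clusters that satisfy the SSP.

(a) sonority 3-1: well-formed.
(b) sonority 4-2-1: well-formed.
(c) sonority 4-2: well-formed.
(d) sonority 3-2-1: well-formed.
(e) sonority 4-3-1: well-formed.

5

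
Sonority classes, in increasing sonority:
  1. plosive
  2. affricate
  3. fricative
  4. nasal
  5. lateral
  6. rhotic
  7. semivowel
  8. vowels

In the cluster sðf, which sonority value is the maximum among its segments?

3

/s/ — fricative, sonority 3.
/ð/ — fricative, sonority 3.
/f/ — fricative, sonority 3.
The maximum is 3.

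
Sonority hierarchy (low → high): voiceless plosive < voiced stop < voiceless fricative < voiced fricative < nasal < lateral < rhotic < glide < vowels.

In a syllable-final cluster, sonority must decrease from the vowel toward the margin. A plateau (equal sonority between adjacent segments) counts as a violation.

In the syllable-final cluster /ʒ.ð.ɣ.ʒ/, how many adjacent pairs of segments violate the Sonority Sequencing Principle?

/ʒ/ is a voiced fricative (sonority 4).
/ð/ is a voiced fricative (sonority 4).
/ɣ/ is a voiced fricative (sonority 4).
/ʒ/ is a voiced fricative (sonority 4).
/ʒ/→/ð/: 4→4 (plateau) — violation.
/ð/→/ɣ/: 4→4 (plateau) — violation.
/ɣ/→/ʒ/: 4→4 (plateau) — violation.

3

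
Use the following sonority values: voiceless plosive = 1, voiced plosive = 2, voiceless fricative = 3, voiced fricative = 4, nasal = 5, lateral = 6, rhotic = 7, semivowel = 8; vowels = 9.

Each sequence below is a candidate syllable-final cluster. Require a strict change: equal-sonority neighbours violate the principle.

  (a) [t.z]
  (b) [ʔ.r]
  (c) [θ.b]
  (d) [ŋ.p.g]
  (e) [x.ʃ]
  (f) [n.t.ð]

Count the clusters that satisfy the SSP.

1

(a) sonority 1-4: ill-formed.
(b) sonority 1-7: ill-formed.
(c) sonority 3-2: well-formed.
(d) sonority 5-1-2: ill-formed.
(e) sonority 3-3: ill-formed.
(f) sonority 5-1-4: ill-formed.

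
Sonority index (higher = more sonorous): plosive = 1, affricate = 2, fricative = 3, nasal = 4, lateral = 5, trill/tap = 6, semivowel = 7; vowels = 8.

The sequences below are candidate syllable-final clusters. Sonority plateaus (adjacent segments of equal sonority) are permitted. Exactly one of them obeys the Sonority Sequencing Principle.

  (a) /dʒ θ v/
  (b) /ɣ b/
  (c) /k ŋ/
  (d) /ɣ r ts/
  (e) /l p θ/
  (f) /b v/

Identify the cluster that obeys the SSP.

(a) /dʒ θ v/: profile 2-3-3 — violates.
(b) /ɣ b/: profile 3-1 — obeys.
(c) /k ŋ/: profile 1-4 — violates.
(d) /ɣ r ts/: profile 3-6-2 — violates.
(e) /l p θ/: profile 5-1-3 — violates.
(f) /b v/: profile 1-3 — violates.

b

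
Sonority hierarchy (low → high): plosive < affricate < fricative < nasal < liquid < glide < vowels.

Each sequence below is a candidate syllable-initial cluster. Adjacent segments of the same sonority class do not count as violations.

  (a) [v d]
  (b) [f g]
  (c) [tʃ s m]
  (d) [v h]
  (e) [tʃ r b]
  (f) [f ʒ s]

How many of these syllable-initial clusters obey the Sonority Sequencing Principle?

3

(a) 3-1 → violates
(b) 3-1 → violates
(c) 2-3-4 → obeys
(d) 3-3 → obeys
(e) 2-5-1 → violates
(f) 3-3-3 → obeys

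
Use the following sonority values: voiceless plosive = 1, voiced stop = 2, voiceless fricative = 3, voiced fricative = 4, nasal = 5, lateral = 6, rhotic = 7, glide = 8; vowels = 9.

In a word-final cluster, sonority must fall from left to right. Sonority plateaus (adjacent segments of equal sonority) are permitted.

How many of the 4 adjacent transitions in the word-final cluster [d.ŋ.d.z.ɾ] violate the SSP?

/d/: voiced stop = 2.
/ŋ/: nasal = 5.
/d/: voiced stop = 2.
/z/: voiced fricative = 4.
/ɾ/: rhotic = 7.
/d/→/ŋ/: 2→5 (does not fall) — violation.
/ŋ/→/d/: 5→2 (falls) — ok.
/d/→/z/: 2→4 (does not fall) — violation.
/z/→/ɾ/: 4→7 (does not fall) — violation.

3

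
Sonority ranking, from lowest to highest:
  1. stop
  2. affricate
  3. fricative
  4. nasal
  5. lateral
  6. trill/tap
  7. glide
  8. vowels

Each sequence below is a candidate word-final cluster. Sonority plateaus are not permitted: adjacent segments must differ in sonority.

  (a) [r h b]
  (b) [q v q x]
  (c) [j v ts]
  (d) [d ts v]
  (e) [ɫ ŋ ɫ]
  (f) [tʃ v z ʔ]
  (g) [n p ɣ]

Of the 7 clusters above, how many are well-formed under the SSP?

(a) sonority 6-3-1: well-formed.
(b) sonority 1-3-1-3: ill-formed.
(c) sonority 7-3-2: well-formed.
(d) sonority 1-2-3: ill-formed.
(e) sonority 5-4-5: ill-formed.
(f) sonority 2-3-3-1: ill-formed.
(g) sonority 4-1-3: ill-formed.

2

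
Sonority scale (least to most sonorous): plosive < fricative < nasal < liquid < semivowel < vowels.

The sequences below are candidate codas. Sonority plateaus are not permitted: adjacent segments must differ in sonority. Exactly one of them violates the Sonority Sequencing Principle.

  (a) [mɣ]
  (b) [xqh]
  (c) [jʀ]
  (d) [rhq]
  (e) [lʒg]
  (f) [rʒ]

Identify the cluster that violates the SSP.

b

(a) sonority 3-2: well-formed.
(b) sonority 2-1-2: ill-formed.
(c) sonority 5-4: well-formed.
(d) sonority 4-2-1: well-formed.
(e) sonority 4-2-1: well-formed.
(f) sonority 4-2: well-formed.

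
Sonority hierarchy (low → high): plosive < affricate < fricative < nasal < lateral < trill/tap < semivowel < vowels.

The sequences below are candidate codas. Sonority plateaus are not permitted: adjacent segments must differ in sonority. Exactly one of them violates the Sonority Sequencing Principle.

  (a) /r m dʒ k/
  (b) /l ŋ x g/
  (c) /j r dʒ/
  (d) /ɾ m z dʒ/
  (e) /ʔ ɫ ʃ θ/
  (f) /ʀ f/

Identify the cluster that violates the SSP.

(a) 6-4-2-1 → obeys
(b) 5-4-3-1 → obeys
(c) 7-6-2 → obeys
(d) 6-4-3-2 → obeys
(e) 1-5-3-3 → violates
(f) 6-3 → obeys

e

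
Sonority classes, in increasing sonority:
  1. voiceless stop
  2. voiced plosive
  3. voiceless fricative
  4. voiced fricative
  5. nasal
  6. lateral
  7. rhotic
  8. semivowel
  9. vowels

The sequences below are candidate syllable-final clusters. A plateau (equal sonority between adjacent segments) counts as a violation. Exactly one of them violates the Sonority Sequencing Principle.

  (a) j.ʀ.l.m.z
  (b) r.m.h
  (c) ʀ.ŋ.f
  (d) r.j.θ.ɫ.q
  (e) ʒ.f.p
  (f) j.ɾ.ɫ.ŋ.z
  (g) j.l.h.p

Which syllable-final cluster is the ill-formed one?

(a) 8-7-6-5-4 → obeys
(b) 7-5-3 → obeys
(c) 7-5-3 → obeys
(d) 7-8-3-6-1 → violates
(e) 4-3-1 → obeys
(f) 8-7-6-5-4 → obeys
(g) 8-6-3-1 → obeys

d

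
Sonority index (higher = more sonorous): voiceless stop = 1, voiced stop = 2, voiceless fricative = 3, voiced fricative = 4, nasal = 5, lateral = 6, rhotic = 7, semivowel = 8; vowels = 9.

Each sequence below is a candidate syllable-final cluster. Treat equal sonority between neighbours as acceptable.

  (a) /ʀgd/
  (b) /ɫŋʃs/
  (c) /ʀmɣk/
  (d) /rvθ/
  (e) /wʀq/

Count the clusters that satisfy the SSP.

5

(a) 7-2-2 → obeys
(b) 6-5-3-3 → obeys
(c) 7-5-4-1 → obeys
(d) 7-4-3 → obeys
(e) 8-7-1 → obeys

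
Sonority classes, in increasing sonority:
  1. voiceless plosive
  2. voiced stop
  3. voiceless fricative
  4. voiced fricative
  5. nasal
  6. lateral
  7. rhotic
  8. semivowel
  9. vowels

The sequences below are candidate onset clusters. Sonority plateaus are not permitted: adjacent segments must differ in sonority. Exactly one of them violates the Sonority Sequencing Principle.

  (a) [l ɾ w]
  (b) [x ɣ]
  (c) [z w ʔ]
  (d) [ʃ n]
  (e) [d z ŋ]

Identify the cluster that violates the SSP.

c

(a) [l ɾ w]: profile 6-7-8 — obeys.
(b) [x ɣ]: profile 3-4 — obeys.
(c) [z w ʔ]: profile 4-8-1 — violates.
(d) [ʃ n]: profile 3-5 — obeys.
(e) [d z ŋ]: profile 2-4-5 — obeys.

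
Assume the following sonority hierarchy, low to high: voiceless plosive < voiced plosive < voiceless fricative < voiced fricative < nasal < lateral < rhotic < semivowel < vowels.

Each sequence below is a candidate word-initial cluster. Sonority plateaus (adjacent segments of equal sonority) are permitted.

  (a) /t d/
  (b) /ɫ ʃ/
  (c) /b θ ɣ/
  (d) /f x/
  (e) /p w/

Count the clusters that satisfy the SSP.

4

(a) /t d/: profile 1-2 — obeys.
(b) /ɫ ʃ/: profile 6-3 — violates.
(c) /b θ ɣ/: profile 2-3-4 — obeys.
(d) /f x/: profile 3-3 — obeys.
(e) /p w/: profile 1-8 — obeys.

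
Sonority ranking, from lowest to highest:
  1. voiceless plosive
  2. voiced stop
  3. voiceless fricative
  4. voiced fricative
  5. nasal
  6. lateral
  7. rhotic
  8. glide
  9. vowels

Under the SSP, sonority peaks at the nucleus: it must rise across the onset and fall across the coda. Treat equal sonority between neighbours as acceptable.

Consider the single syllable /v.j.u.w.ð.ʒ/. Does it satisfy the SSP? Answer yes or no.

yes

Onset: /v/ is a voiced fricative (sonority 4), /j/ is a glide (sonority 8); then the nucleus /u/ (sonority 9).
Onset profile 4-8-9 — rises to the nucleus.
Coda: /w/ is a glide (sonority 8), /ð/ is a voiced fricative (sonority 4), /ʒ/ is a voiced fricative (sonority 4).
Coda profile 9-8-4-4 — falls from the nucleus.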